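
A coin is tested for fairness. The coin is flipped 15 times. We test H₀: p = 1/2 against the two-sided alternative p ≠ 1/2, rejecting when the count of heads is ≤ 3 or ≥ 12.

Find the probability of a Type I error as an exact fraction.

9/256

The significance level is the null-hypothesis probability of the rejection region {≤3} ∪ {≥12}.
The two tails are symmetric, so α = 2·(1 + 15 + 105 + 455)/2^15 = 1152/32768 = 9/256.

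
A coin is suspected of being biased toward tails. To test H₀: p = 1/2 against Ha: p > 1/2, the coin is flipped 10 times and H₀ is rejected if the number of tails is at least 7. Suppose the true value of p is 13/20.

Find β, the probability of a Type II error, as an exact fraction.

1244602838129/2560000000000

β = P(fail to reject H₀ | Ha true) = P(Y ≤ 6 | p = 13/20), Y ~ Binomial(10, 13/20).
Equivalently, β = 1 − P(Y ≥ 7) = 1244602838129/2560000000000.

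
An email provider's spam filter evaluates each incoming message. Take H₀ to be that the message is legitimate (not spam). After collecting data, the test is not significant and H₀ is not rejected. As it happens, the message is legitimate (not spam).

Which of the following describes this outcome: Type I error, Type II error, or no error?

No error (correct decision).

The test retained a true H₀ — the decision matches the true state.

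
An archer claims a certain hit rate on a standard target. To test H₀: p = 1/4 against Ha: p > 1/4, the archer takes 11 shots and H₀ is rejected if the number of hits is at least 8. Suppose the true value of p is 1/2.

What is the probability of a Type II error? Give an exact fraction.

A Type II error is failing to reject when Ha holds: with p = 1/2, β = P(X ≤ 7).
Summing C(11,j)·(1/2)^j·(1/2)^{11-j} for j = 0..7 gives 227/256.

227/256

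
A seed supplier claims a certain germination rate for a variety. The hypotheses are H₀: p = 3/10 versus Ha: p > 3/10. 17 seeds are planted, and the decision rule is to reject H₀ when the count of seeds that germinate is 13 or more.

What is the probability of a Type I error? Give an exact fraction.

1032701997051/10000000000000000

Under H₀, Y ~ Binomial(17, 3/10), and α = P(Y ≥ 13).
P(Y ≥ 13) = Σ_{j=13}^{17} C(17,j)·(3/10)^j·(7/10)^{17-j} = 1032701997051/10000000000000000.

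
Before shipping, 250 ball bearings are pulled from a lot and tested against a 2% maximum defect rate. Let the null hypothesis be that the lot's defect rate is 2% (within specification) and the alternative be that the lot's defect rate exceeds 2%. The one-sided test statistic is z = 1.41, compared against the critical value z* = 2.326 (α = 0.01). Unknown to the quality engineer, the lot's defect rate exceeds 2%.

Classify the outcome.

Type II error

Since z = 1.41 ≤ z* = 2.326, H₀ is not rejected.
H₀ is false (actually the lot's defect rate exceeds 2%).
Failing to reject a false H₀ is a Type II error.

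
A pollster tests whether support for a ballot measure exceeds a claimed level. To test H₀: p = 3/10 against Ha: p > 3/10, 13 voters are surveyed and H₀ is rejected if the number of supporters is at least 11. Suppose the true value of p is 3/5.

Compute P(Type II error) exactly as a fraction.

A Type II error is failing to reject when Ha holds: with p = 3/5, β = P(X ≤ 10).
Summing C(13,j)·(3/5)^j·(2/5)^{13-j} for j = 0..10 gives 1150021472/1220703125.

1150021472/1220703125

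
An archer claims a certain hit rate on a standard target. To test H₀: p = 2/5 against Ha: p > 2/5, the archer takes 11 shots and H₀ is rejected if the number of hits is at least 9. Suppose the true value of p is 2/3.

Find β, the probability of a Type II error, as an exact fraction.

Under the alternative p = 2/3, K ~ Binomial(11, 2/3); β is the probability the test does not reject, P(K < 9).
Equivalently, β = 1 − P(K ≥ 9) = 1675/2187.

1675/2187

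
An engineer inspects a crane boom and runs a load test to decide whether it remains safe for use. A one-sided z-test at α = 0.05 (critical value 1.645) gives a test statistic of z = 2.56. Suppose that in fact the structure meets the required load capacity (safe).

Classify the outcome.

Type I error

The conventional null hypothesis is that the structure meets the required load capacity (safe).
Since z = 2.56 > z* = 1.645, H₀ is rejected.
H₀ is true (actually the structure meets the required load capacity (safe)).
Rejecting a true H₀ is a Type I error.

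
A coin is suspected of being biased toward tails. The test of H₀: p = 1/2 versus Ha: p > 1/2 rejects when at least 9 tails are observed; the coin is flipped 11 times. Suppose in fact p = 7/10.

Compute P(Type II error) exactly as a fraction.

2749038183/4000000000

A Type II error is failing to reject when Ha holds: with p = 7/10, β = P(K ≤ 8).
Summing C(11,j)·(7/10)^j·(3/10)^{11-j} for j = 0..8 gives 2749038183/4000000000.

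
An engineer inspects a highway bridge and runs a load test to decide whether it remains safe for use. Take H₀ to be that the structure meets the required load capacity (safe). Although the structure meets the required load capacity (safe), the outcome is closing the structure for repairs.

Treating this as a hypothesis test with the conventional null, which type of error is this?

Type I error

'Closing the structure for repairs' corresponds to rejecting H₀.
H₀ was rejected but H₀ is true — a Type I error (false positive).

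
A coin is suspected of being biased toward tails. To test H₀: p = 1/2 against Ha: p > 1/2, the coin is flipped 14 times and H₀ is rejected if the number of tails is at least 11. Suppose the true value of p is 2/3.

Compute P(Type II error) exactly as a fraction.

Under the alternative p = 2/3, K ~ Binomial(14, 2/3); β is the probability the test does not reject, P(K < 11).
Equivalently, β = 1 − P(K ≥ 11) = 3533689/4782969.

3533689/4782969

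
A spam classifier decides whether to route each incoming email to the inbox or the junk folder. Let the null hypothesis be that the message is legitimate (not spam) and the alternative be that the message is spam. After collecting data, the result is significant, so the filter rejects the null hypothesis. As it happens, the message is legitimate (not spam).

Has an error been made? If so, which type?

Type I error

H₀ was rejected, but H₀ is actually true.
Rejecting a true null hypothesis is a Type I error (false positive).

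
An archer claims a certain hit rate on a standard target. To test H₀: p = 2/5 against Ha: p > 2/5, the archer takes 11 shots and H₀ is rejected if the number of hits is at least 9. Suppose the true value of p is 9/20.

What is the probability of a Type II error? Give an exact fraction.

8070737386943/8192000000000

β = P(fail to reject H₀ | Ha true) = P(K ≤ 8 | p = 9/20), K ~ Binomial(11, 9/20).
Equivalently, β = 1 − P(K ≥ 9) = 8070737386943/8192000000000.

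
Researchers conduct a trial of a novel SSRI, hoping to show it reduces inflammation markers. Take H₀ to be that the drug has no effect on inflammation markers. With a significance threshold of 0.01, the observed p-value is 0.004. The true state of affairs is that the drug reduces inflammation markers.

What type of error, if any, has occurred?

No error (correct decision).

Since p = 0.004 < α = 0.01, H₀ is rejected.
H₀ is false (actually the drug reduces inflammation markers).
The decision matches the true state — no error.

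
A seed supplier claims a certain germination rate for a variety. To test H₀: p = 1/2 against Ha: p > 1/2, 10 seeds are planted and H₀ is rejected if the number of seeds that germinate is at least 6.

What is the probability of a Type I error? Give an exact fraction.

Under H₀, S ~ Binomial(10, 1/2), and α = P(S ≥ 6).
That's C(10,6) + C(10,7) + C(10,8) + C(10,9) + C(10,10) over 2^10, i.e. (210 + 120 + 45 + 10 + 1)/1024 = 386/1024 = 193/512.

193/512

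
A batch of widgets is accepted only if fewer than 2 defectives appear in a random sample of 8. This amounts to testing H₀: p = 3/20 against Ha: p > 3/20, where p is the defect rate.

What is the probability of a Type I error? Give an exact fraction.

8776114407/25600000000

α = P(reject H₀ | H₀ true) = P(X ≥ 2 | p = 3/20), X ~ Binomial(8, 3/20).
α = 1 − P(X ≤ 1) = 1 − 16823885593/25600000000 = 8776114407/25600000000.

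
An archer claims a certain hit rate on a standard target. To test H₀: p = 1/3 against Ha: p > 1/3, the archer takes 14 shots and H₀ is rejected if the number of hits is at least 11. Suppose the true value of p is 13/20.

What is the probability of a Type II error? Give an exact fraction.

638569946045404807/819200000000000000

Under the alternative p = 13/20, Y ~ Binomial(14, 13/20); β is the probability the test does not reject, P(Y < 11).
Adding the binomial probabilities P(Y=0)+…+P(Y=10) at p = 13/20 gives 638569946045404807/819200000000000000.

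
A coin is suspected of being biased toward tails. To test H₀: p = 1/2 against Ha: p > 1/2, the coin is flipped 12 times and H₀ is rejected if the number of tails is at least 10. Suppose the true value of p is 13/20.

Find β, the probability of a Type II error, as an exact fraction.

β = P(fail to reject H₀ | Ha true) = P(S ≤ 9 | p = 13/20), S ~ Binomial(12, 13/20).
Equivalently, β = 1 − P(S ≥ 10) = 695265215827749/819200000000000.

695265215827749/819200000000000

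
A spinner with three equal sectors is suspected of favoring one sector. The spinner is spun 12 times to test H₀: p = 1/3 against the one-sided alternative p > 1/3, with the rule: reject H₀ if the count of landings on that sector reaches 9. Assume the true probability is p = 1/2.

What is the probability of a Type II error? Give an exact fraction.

3797/4096

Under the alternative p = 1/2, S ~ Binomial(12, 1/2); β is the probability the test does not reject, P(S < 9).
Equivalently, β = 1 − P(S ≥ 9) = 3797/4096.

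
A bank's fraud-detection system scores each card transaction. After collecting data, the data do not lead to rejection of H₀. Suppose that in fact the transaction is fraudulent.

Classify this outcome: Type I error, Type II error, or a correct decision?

The conventional null hypothesis here is that the transaction is legitimate.
H₀ was not rejected, but H₀ is actually false.
Failing to reject a false null hypothesis is a Type II error (false negative).

Type II error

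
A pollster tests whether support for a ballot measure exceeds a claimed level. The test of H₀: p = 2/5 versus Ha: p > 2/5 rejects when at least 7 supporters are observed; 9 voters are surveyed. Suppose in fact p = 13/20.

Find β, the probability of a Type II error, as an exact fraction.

A Type II error is failing to reject when Ha holds: with p = 13/20, β = P(X ≤ 6).
Summing C(9,j)·(13/20)^j·(7/20)^{9-j} for j = 0..6 gives 5301813769/8000000000.

5301813769/8000000000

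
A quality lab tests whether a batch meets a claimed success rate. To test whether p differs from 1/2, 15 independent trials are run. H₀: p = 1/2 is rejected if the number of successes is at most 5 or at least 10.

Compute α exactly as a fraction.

309/1024

The significance level is the null-hypothesis probability of the rejection region {≤5} ∪ {≥10}.
By symmetry, α = 2·P(K ≤ 5) = 2·(1 + 15 + 105 + 455 + 1365 + 3003)/32768 = 9888/32768 = 309/1024.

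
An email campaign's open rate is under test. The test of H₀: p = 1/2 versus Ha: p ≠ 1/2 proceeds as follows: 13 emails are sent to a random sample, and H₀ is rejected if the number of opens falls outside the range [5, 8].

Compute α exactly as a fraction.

The significance level is the null-hypothesis probability of the rejection region {≤4} ∪ {≥9}.
By symmetry, α = 2·P(X ≤ 4) = 2·(1 + 13 + 78 + 286 + 715)/8192 = 2186/8192 = 1093/4096.

1093/4096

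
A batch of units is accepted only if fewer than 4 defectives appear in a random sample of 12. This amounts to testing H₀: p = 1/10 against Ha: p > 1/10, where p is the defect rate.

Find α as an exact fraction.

Under H₀, Y ~ Binomial(12, 1/10); the Type I error rate is P(Y ≥ 4).
Via the complement, α = 1 − Σ_{j=0}^{3} C(12,j)(1/10)^j(9/10)^{12-j} = 5127494033/200000000000.

5127494033/200000000000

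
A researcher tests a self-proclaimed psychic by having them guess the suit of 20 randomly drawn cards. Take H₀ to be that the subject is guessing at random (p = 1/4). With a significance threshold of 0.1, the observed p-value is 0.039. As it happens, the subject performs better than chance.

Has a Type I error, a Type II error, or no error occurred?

No error (correct decision).

Since p = 0.039 < α = 0.1, H₀ is rejected.
H₀ is false (actually the subject performs better than chance).
The decision matches the true state — no error.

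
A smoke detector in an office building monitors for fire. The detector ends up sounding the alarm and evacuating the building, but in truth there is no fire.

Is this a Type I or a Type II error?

Type I error

The null hypothesis here is that there is no fire.
'Sounding the alarm and evacuating the building' corresponds to rejecting H₀.
H₀ was rejected but H₀ is true — a Type I error (false positive).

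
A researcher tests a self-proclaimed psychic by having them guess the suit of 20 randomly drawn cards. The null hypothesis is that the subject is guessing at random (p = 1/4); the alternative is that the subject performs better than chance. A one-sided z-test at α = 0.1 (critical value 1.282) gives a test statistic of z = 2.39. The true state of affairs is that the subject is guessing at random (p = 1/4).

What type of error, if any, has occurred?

Since z = 2.39 > z* = 1.282, H₀ is rejected.
H₀ is true (actually the subject is guessing at random (p = 1/4)).
Rejecting a true H₀ is a Type I error.

Type I error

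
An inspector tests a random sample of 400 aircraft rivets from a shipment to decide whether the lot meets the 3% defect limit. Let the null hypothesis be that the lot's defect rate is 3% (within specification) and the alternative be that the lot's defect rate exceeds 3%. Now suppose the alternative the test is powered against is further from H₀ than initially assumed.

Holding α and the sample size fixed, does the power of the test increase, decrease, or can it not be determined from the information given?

The further the true parameter sits from the null value, the more of the Ha sampling distribution falls in the rejection region.
Since power = 1 − β and β decreases, power increases.

It increases.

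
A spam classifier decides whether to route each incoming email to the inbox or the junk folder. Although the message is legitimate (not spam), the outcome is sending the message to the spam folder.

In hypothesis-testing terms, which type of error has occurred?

Type I error

The null hypothesis here is that the message is legitimate (not spam).
'Sending the message to the spam folder' corresponds to rejecting H₀.
H₀ was rejected but H₀ is true — a Type I error (false positive).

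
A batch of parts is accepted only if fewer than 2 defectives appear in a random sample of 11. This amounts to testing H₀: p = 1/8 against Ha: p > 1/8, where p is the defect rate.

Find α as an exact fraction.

The significance level is the probability, assuming p = 1/8, of seeing 2 or more defectives in 11 draws.
α = 1 − P(S ≤ 1) = 1 − 2542277241/4294967296 = 1752690055/4294967296.

1752690055/4294967296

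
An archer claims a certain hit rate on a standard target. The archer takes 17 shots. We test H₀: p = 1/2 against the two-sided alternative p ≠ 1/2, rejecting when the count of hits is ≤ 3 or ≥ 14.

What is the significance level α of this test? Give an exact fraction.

Under H₀, Y ~ Binomial(17, 1/2); α is the probability of landing in either tail, P(Y ≤ 3) + P(Y ≥ 14).
By symmetry, α = 2·P(Y ≤ 3) = 2·(1 + 17 + 136 + 680)/131072 = 1668/131072 = 417/32768.

417/32768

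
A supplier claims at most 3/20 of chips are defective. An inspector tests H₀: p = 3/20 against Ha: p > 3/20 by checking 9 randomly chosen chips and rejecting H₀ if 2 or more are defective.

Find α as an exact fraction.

51266668149/128000000000

The significance level is the probability, assuming p = 3/20, of seeing 2 or more defectives in 9 draws.
α = 1 − P(X ≤ 1) = 1 − 76733331851/128000000000 = 51266668149/128000000000.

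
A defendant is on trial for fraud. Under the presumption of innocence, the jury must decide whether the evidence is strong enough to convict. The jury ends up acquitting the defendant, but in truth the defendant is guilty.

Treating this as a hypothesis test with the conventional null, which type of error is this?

The null hypothesis here is that the defendant is innocent.
'Acquitting the defendant' corresponds to failing to reject H₀.
H₀ was not rejected but H₀ is false — a Type II error (false negative).

Type II error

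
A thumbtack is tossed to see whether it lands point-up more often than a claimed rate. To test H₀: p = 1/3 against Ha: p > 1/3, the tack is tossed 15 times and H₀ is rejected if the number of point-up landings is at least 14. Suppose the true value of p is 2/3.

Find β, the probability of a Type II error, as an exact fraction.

β = P(fail to reject H₀ | Ha true) = P(Y ≤ 13 | p = 2/3), Y ~ Binomial(15, 2/3).
Equivalently, β = 1 − P(Y ≥ 14) = 14070379/14348907.

14070379/14348907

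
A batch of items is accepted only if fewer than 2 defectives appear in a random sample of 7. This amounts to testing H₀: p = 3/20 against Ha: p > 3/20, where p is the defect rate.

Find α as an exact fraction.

α = P(reject H₀ | H₀ true) = P(Y ≥ 2 | p = 3/20), Y ~ Binomial(7, 3/20).
Via the complement, α = 1 − Σ_{j=0}^{1} C(7,j)(3/20)^j(17/20)^{7-j} = 181386189/640000000.

181386189/640000000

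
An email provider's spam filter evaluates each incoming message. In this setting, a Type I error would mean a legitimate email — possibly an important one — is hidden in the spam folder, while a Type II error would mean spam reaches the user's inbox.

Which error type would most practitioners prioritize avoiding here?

The Type I consequence (a legitimate email — possibly an important one — is hidden in the spam folder) is more severe than the Type II consequence (spam reaches the user's inbox).

Type I error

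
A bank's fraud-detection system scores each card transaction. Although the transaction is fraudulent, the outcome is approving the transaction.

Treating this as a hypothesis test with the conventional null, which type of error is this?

Type II error

The null hypothesis here is that the transaction is legitimate.
'Approving the transaction' corresponds to failing to reject H₀.
H₀ was not rejected but H₀ is false — a Type II error (false negative).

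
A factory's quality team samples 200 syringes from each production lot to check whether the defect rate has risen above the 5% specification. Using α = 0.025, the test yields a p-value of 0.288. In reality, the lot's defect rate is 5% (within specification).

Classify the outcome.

The conventional null hypothesis is that the lot's defect rate is 5% (within specification).
Since p = 0.288 ≥ α = 0.025, H₀ is not rejected.
H₀ is true (actually the lot's defect rate is 5% (within specification)).
The decision matches the true state — no error.

Neither — the decision is correct.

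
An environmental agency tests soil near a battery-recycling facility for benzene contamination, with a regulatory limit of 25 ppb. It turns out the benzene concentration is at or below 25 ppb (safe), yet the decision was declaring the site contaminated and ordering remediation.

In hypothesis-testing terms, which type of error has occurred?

Type I error

The null hypothesis here is that the benzene concentration is at or below 25 ppb (safe).
'Declaring the site contaminated and ordering remediation' corresponds to rejecting H₀.
H₀ was rejected but H₀ is true — a Type I error (false positive).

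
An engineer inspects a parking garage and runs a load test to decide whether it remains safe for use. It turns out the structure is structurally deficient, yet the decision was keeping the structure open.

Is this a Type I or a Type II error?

Type II error

The null hypothesis here is that the structure meets the required load capacity (safe).
'Keeping the structure open' corresponds to failing to reject H₀.
H₀ was not rejected but H₀ is false — a Type II error (false negative).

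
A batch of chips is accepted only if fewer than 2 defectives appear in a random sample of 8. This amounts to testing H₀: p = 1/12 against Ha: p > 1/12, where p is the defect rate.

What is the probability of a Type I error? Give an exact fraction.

Under H₀, S ~ Binomial(8, 1/12); the Type I error rate is P(S ≥ 2).
Computing the lower-tail complement: 1 − 370256249/429981696 = 59725447/429981696.

59725447/429981696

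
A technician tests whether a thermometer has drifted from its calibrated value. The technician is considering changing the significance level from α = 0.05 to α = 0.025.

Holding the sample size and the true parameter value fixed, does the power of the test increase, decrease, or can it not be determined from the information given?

It decreases.

A smaller α moves the rejection region further into the tail. With the alternative true, more outcomes now fall outside the rejection region, so failing to reject becomes more likely.
Since power = 1 − β and β increases, power decreases.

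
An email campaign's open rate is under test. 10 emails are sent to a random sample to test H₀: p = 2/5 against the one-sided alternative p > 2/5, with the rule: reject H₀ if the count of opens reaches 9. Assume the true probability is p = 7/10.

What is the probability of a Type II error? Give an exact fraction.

β = P(fail to reject H₀ | Ha true) = P(S ≤ 8 | p = 7/10), S ~ Binomial(10, 7/10).
Summing C(10,j)·(7/10)^j·(3/10)^{10-j} for j = 0..8 gives 8506916541/10000000000.

8506916541/10000000000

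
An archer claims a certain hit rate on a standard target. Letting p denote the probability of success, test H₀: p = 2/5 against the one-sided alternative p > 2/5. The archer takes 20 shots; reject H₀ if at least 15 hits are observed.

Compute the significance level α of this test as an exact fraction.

153686966272/95367431640625

The Type I error probability is α = P(K ≥ 15) computed under H₀, where K ~ Binomial(20, 2/5).
Summing C(20,j)(2/5)^j(3/5)^{20−j} for j = 15,…,20 gives 153686966272/95367431640625.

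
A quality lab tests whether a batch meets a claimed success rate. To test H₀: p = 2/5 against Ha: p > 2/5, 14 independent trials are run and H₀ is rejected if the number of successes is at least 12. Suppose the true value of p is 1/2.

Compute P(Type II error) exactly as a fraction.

8139/8192

β = P(fail to reject H₀ | Ha true) = P(X ≤ 11 | p = 1/2), X ~ Binomial(14, 1/2).
Equivalently, β = 1 − P(X ≥ 12) = 8139/8192.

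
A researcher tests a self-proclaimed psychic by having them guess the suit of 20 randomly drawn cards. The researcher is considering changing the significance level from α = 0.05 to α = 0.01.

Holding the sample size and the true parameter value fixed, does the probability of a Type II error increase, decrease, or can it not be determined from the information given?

It increases.

A smaller α moves the rejection region further into the tail. With the alternative true, more outcomes now fall outside the rejection region, so failing to reject becomes more likely.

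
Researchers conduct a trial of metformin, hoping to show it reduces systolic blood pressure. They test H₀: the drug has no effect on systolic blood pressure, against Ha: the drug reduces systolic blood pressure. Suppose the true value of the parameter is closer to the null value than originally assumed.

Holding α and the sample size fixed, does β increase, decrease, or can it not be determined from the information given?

It increases.

A smaller true effect puts the Ha sampling distribution closer to H₀, so more of it falls in the non-rejection region.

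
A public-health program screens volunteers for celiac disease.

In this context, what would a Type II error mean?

With the conventional null hypothesis that the patient does not have celiac disease:
A Type II error is failing to reject H₀ when H₀ is false.
Here that means clearing the patient as negative when actually the patient has celiac disease.

A Type II error would mean concluding that the patient does not have celiac disease (or at least failing to establish that the patient has celiac disease) when in fact the patient has celiac disease.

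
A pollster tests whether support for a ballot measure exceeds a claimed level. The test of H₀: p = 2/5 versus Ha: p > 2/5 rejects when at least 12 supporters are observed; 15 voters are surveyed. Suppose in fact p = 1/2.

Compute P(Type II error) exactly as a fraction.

503/512

Under the alternative p = 1/2, S ~ Binomial(15, 1/2); β is the probability the test does not reject, P(S < 12).
Summing C(15,j)·(1/2)^j·(1/2)^{15-j} for j = 0..11 gives 503/512.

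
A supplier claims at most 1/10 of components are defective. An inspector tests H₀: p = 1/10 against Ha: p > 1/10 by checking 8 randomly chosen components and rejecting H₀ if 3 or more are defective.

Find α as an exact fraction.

α = P(reject H₀ | H₀ true) = P(S ≥ 3 | p = 1/10), S ~ Binomial(8, 1/10).
Computing the lower-tail complement: 1 − 96190821/100000000 = 3809179/100000000.

3809179/100000000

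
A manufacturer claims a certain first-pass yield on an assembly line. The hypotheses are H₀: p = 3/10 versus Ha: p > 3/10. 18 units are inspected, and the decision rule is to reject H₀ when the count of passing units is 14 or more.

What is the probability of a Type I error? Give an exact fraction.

493702843149/12500000000000000

α = P(reject H₀ | H₀ true) = P(K ≥ 14 | p = 3/10), with K ~ Binomial(18, 3/10).
P(K ≥ 14) = Σ_{j=14}^{18} C(18,j)·(3/10)^j·(7/10)^{18-j} = 493702843149/12500000000000000.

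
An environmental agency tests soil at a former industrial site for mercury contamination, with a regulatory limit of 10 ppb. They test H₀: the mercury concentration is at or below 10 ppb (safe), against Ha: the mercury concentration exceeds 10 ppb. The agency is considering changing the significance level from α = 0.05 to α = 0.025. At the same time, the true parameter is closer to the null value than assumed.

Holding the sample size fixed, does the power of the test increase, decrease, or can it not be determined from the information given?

It decreases.

Tightening α shrinks the rejection region. When Ha holds, fewer sample outcomes clear the stricter threshold, so more fall in the acceptance region. A smaller true effect puts the Ha sampling distribution closer to H₀, so more of it falls in the non-rejection region. Both changes push β in the same direction.
Since power = 1 − β and β increases, power decreases.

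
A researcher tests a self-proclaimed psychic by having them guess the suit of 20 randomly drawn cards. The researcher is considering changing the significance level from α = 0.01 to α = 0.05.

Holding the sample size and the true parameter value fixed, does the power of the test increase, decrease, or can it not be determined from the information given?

Relaxing α lowers the evidence threshold; under Ha, outcomes that previously fell short now trigger rejection.
Since power = 1 − β and β decreases, power increases.

It increases.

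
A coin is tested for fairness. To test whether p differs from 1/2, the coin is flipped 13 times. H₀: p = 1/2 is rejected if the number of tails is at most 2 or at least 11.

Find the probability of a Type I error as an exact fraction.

Under H₀, K ~ Binomial(13, 1/2); α is the probability of landing in either tail, P(K ≤ 2) + P(K ≥ 11).
Each tail has probability (1 + 13 + 78)/8192; doubling gives α = 184/8192 = 23/1024.

23/1024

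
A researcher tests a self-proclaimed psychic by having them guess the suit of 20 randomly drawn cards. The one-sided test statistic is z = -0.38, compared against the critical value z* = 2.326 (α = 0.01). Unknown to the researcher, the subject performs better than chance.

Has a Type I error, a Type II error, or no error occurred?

Type II error

The conventional null hypothesis is that the subject is guessing at random (p = 1/4).
Since z = -0.38 ≤ z* = 2.326, H₀ is not rejected.
H₀ is false (actually the subject performs better than chance).
Failing to reject a false H₀ is a Type II error.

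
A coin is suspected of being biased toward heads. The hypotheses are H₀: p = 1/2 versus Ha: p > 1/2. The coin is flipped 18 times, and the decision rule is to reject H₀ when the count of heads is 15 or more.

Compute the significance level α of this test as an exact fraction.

α = P(reject H₀ | H₀ true) = P(X ≥ 15 | p = 1/2), with X ~ Binomial(18, 1/2).
Summing the upper tail: (816 + 153 + 18 + 1) / 2^18 = 988/262144 = 247/65536.

247/65536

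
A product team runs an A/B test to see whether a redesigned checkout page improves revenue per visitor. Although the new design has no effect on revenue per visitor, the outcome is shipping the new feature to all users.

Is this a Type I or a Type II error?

Type I error

The null hypothesis here is that the new design has no effect on revenue per visitor.
'Shipping the new feature to all users' corresponds to rejecting H₀.
H₀ was rejected but H₀ is true — a Type I error (false positive).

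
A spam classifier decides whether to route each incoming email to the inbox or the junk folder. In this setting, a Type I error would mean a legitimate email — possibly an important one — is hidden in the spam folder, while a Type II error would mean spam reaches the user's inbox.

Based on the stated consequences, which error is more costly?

The Type I consequence (a legitimate email — possibly an important one — is hidden in the spam folder) is more severe than the Type II consequence (spam reaches the user's inbox).

Type I error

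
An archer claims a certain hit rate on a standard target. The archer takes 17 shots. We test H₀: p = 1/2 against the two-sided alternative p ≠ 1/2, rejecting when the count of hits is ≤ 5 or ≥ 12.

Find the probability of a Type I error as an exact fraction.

α = P(X ≤ 5 or X ≥ 12 | p = 1/2), X ~ Binomial(17, 1/2).
The two tails are symmetric, so α = 2·(1 + 17 + 136 + 680 + 2380 + 6188)/2^17 = 18804/131072 = 4701/32768.

4701/32768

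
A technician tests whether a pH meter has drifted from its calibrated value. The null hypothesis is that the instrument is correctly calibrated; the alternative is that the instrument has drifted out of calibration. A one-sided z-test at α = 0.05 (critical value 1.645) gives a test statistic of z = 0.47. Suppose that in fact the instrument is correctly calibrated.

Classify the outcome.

No error (correct decision).

Since z = 0.47 ≤ z* = 1.645, H₀ is not rejected.
H₀ is true (actually the instrument is correctly calibrated).
The decision matches the true state — no error.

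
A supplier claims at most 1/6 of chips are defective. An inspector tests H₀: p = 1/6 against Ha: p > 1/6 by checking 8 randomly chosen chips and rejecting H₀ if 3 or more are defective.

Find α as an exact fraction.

75497/559872

α = P(reject H₀ | H₀ true) = P(X ≥ 3 | p = 1/6), X ~ Binomial(8, 1/6).
Via the complement, α = 1 − Σ_{j=0}^{2} C(8,j)(1/6)^j(5/6)^{8-j} = 75497/559872.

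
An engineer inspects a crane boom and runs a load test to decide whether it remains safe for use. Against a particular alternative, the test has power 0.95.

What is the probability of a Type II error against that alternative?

Power = 1 − β, so β = 1 − 0.95 = 0.05.

0.05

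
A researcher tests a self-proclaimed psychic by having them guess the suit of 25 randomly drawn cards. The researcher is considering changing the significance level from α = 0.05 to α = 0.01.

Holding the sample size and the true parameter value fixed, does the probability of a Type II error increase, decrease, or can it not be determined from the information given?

It increases.

Lowering α raises the bar for rejection; under Ha, the test now fails to reject on outcomes it previously would have rejected.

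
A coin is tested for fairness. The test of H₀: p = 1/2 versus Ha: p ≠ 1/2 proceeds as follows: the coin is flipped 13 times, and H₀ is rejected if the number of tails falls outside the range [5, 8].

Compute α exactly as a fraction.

1093/4096

The significance level is the null-hypothesis probability of the rejection region {≤4} ∪ {≥9}.
Each tail has probability (1 + 13 + 78 + 286 + 715)/8192; doubling gives α = 2186/8192 = 1093/4096.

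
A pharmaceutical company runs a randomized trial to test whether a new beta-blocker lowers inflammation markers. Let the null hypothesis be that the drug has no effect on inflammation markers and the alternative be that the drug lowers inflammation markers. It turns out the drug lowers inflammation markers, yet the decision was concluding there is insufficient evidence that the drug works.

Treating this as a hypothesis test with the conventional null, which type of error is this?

'Concluding there is insufficient evidence that the drug works' corresponds to failing to reject H₀.
H₀ was not rejected but H₀ is false — a Type II error (false negative).

Type II error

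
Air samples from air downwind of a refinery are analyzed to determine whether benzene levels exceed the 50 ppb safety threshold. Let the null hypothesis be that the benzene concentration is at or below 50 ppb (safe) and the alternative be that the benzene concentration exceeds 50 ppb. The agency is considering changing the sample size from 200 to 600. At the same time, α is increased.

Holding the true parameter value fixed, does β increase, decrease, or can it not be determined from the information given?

It decreases.

A larger sample reduces the standard error, pulling the sampling distribution under Ha further from the non-rejection region. Relaxing α lowers the evidence threshold; under Ha, outcomes that previously fell short now trigger rejection. Both changes push β in the same direction.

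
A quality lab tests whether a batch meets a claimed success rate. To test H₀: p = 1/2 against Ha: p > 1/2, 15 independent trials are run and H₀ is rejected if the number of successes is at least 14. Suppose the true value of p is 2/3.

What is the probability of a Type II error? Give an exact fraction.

14070379/14348907

A Type II error is failing to reject when Ha holds: with p = 2/3, β = P(Y ≤ 13).
Summing C(15,j)·(2/3)^j·(1/3)^{15-j} for j = 0..13 gives 14070379/14348907.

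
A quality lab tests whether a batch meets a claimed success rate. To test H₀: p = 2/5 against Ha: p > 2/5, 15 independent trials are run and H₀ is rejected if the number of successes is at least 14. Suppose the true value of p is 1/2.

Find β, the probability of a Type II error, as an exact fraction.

2047/2048

Under the alternative p = 1/2, K ~ Binomial(15, 1/2); β is the probability the test does not reject, P(K < 14).
Equivalently, β = 1 − P(K ≥ 14) = 2047/2048.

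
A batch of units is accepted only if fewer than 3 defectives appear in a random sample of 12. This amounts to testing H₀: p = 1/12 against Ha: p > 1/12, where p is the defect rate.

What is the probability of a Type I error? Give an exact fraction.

α = P(reject H₀ | H₀ true) = P(S ≥ 3 | p = 1/12), S ~ Binomial(12, 1/12).
Computing the lower-tail complement: 1 − 8274038447719/8916100448256 = 642062000537/8916100448256.

642062000537/8916100448256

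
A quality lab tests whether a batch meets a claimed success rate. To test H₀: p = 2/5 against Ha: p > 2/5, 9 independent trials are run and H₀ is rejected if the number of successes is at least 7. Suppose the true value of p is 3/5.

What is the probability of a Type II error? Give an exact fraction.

1500416/1953125

β = P(fail to reject H₀ | Ha true) = P(S ≤ 6 | p = 3/5), S ~ Binomial(9, 3/5).
Adding the binomial probabilities P(S=0)+…+P(S=6) at p = 3/5 gives 1500416/1953125.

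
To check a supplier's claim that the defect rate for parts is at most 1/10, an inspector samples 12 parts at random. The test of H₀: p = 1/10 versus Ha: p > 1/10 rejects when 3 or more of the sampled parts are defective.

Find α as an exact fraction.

The significance level is the probability, assuming p = 1/10, of seeing 3 or more defectives in 12 draws.
α = 1 − P(K ≤ 2) = 1 − 177826004451/200000000000 = 22173995549/200000000000.

22173995549/200000000000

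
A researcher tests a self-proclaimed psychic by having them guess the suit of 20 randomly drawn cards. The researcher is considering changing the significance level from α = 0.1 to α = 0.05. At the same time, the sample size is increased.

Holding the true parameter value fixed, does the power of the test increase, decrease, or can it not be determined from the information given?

The first change alone would make β increase; the second alone would make β decrease. Which effect dominates depends on the magnitudes, which are not given.
Since power = 1 − β, the effect on power is likewise indeterminate.

Cannot be determined from the information given.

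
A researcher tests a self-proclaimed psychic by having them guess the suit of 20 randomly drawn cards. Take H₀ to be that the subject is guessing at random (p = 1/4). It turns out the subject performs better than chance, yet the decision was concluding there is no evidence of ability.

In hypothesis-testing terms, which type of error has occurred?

Type II error

'Concluding there is no evidence of ability' corresponds to failing to reject H₀.
H₀ was not rejected but H₀ is false — a Type II error (false negative).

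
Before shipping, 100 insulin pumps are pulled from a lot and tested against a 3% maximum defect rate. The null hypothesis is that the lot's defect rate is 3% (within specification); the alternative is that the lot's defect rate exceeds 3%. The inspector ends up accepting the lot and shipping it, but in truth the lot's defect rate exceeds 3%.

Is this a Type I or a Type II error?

Type II error

'Accepting the lot and shipping it' corresponds to failing to reject H₀.
H₀ was not rejected but H₀ is false — a Type II error (false negative).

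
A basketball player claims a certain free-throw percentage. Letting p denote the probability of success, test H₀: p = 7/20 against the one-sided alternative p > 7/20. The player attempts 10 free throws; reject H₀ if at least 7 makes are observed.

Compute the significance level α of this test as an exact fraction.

66622158071/2560000000000

The Type I error probability is α = P(K ≥ 7) computed under H₀, where K ~ Binomial(10, 7/20).
Adding the binomial terms for j = 7 through 10 with p = 7/20 yields 66622158071/2560000000000.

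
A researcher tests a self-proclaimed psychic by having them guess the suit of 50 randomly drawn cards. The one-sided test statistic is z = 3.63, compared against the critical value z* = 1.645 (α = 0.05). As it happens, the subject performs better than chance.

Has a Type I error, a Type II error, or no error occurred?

No error (correct decision).

The conventional null hypothesis is that the subject is guessing at random (p = 1/4).
Since z = 3.63 > z* = 1.645, H₀ is rejected.
H₀ is false (actually the subject performs better than chance).
The decision matches the true state — no error.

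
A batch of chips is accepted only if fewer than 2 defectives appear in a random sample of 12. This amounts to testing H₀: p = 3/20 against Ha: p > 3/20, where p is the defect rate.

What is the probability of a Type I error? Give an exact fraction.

2279589495695451/4096000000000000

Under H₀, X ~ Binomial(12, 3/20); the Type I error rate is P(X ≥ 2).
α = 1 − P(X ≤ 1) = 1 − 1816410504304549/4096000000000000 = 2279589495695451/4096000000000000.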